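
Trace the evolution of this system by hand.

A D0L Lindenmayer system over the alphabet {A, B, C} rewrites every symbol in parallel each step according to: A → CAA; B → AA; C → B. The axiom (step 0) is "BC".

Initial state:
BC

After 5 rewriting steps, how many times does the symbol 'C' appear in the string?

k=0  BC
k=1  AAB
k=2  CAACAAAA
k=3  BCAACAABCAACAACAACAA
k=4  AABCAACAABCAACAAAABCAACAABCAACAABCAACAABCAACAA
k=5  CAACAAAABCAACAABCAACAAAABCAACAABCAACAACAACAAAABCAACAABCAACAAAABCAACAABCAACAAAABCAACAABCAACAAAABCAACAABCAACAA

28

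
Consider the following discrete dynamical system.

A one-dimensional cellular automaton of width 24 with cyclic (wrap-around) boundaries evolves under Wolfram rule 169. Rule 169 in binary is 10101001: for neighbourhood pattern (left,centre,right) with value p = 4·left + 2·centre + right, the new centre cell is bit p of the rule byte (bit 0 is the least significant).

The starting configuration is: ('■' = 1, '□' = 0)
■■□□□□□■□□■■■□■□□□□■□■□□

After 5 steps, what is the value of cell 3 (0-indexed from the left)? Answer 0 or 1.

0

gen 0: ■■□□□□□■□□■■■□■□□□□■□■□□
gen 1: ■□□■■■□□□□■■□■□□■■□□■□□□
gen 2: □□□■■□□■■□■□■□□□■□□□□□■□
gen 3: ■■□■□□□■□■□■□□■□□□■■■□□□
gen 4: ■□■□□■□□■□■□□□□□■□■■□□■□
gen 5: □■□□□□□□□■□□■■■□□■■□□□□■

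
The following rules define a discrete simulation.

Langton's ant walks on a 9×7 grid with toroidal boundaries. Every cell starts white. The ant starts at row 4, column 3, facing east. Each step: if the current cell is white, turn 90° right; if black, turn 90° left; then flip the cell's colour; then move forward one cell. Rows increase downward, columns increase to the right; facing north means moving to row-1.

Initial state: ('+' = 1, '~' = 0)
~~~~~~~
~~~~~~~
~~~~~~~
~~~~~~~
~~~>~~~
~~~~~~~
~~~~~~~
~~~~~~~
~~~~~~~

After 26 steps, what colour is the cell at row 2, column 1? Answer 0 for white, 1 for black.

step 0: ~~~~~~~
~~~~~~~
~~~~~~~
~~~~~~~
~~~>~~~
~~~~~~~
~~~~~~~
~~~~~~~
~~~~~~~
step 1: ~~~~~~~
~~~~~~~
~~~~~~~
~~~~~~~
~~~+~~~
~~~v~~~
~~~~~~~
~~~~~~~
~~~~~~~
step 2: ~~~~~~~
~~~~~~~
~~~~~~~
~~~~~~~
~~~+~~~
~~<+~~~
~~~~~~~
~~~~~~~
~~~~~~~
step 3: ~~~~~~~
~~~~~~~
~~~~~~~
~~~~~~~
~~^+~~~
~~++~~~
~~~~~~~
~~~~~~~
~~~~~~~
step 4: ~~~~~~~
~~~~~~~
~~~~~~~
~~~~~~~
~~+>~~~
~~++~~~
~~~~~~~
~~~~~~~
~~~~~~~
step 5: ~~~~~~~
~~~~~~~
~~~~~~~
~~~^~~~
~~+~~~~
~~++~~~
~~~~~~~
~~~~~~~
~~~~~~~
step 6: ~~~~~~~
~~~~~~~
~~~~~~~
~~~+>~~
~~+~~~~
~~++~~~
~~~~~~~
~~~~~~~
~~~~~~~
step 7: ~~~~~~~
~~~~~~~
~~~~~~~
~~~++~~
~~+~v~~
~~++~~~
~~~~~~~
~~~~~~~
~~~~~~~
step 8: ~~~~~~~
~~~~~~~
~~~~~~~
~~~++~~
~~+<+~~
~~++~~~
~~~~~~~
~~~~~~~
~~~~~~~
step 9: ~~~~~~~
~~~~~~~
~~~~~~~
~~~^+~~
~~+++~~
~~++~~~
~~~~~~~
~~~~~~~
~~~~~~~
step 10: ~~~~~~~
~~~~~~~
~~~~~~~
~~<~+~~
~~+++~~
~~++~~~
~~~~~~~
~~~~~~~
~~~~~~~
step 11: ~~~~~~~
~~~~~~~
~~^~~~~
~~+~+~~
~~+++~~
~~++~~~
~~~~~~~
~~~~~~~
~~~~~~~
step 12: ~~~~~~~
~~~~~~~
~~+>~~~
~~+~+~~
~~+++~~
~~++~~~
~~~~~~~
~~~~~~~
~~~~~~~
step 13: ~~~~~~~
~~~~~~~
~~++~~~
~~+v+~~
~~+++~~
~~++~~~
~~~~~~~
~~~~~~~
~~~~~~~
step 14: ~~~~~~~
~~~~~~~
~~++~~~
~~<++~~
~~+++~~
~~++~~~
~~~~~~~
~~~~~~~
~~~~~~~
step 15: ~~~~~~~
~~~~~~~
~~++~~~
~~~++~~
~~v++~~
~~++~~~
~~~~~~~
~~~~~~~
~~~~~~~
step 16: ~~~~~~~
~~~~~~~
~~++~~~
~~~++~~
~~~>+~~
~~++~~~
~~~~~~~
~~~~~~~
~~~~~~~
step 17: ~~~~~~~
~~~~~~~
~~++~~~
~~~^+~~
~~~~+~~
~~++~~~
~~~~~~~
~~~~~~~
~~~~~~~
step 18: ~~~~~~~
~~~~~~~
~~++~~~
~~<~+~~
~~~~+~~
~~++~~~
~~~~~~~
~~~~~~~
~~~~~~~
step 19: ~~~~~~~
~~~~~~~
~~^+~~~
~~+~+~~
~~~~+~~
~~++~~~
~~~~~~~
~~~~~~~
~~~~~~~
step 20: ~~~~~~~
~~~~~~~
~<~+~~~
~~+~+~~
~~~~+~~
~~++~~~
~~~~~~~
~~~~~~~
~~~~~~~
step 21: ~~~~~~~
~^~~~~~
~+~+~~~
~~+~+~~
~~~~+~~
~~++~~~
~~~~~~~
~~~~~~~
~~~~~~~
step 22: ~~~~~~~
~+>~~~~
~+~+~~~
~~+~+~~
~~~~+~~
~~++~~~
~~~~~~~
~~~~~~~
~~~~~~~
step 23: ~~~~~~~
~++~~~~
~+v+~~~
~~+~+~~
~~~~+~~
~~++~~~
~~~~~~~
~~~~~~~
~~~~~~~
step 24: ~~~~~~~
~++~~~~
~<++~~~
~~+~+~~
~~~~+~~
~~++~~~
~~~~~~~
~~~~~~~
~~~~~~~
step 25: ~~~~~~~
~++~~~~
~~++~~~
~v+~+~~
~~~~+~~
~~++~~~
~~~~~~~
~~~~~~~
~~~~~~~
step 26: ~~~~~~~
~++~~~~
~~++~~~
<++~+~~
~~~~+~~
~~++~~~
~~~~~~~
~~~~~~~
~~~~~~~

0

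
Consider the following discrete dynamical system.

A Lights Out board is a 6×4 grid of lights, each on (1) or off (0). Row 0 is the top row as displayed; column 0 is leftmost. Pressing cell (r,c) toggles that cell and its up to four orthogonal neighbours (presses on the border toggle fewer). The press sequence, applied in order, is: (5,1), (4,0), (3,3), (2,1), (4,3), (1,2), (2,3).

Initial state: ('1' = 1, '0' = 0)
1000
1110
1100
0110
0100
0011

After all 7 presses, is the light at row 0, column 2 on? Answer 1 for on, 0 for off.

t=0: 1000
1110
1100
0110
0100
0011
t=1: 1000
1110
1100
0110
0000
1101
t=2: 1000
1110
1100
1110
1100
0101
t=3: 1000
1110
1101
1101
1101
0101
t=4: 1000
1010
0011
1001
1101
0101
t=5: 1000
1010
0011
1000
1110
0100
t=6: 1010
1101
0001
1000
1110
0100
t=7: 1010
1100
0010
1001
1110
0100

1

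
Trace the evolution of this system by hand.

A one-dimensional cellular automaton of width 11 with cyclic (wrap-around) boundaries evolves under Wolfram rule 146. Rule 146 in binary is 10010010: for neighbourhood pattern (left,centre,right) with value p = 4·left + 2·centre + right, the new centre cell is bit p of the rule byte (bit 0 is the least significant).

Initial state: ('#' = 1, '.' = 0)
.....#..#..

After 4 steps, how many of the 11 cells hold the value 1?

2

gen 0: .....#..#..
gen 1: ....#.##.#.
gen 2: ...#......#
gen 3: #.#.#....#.
gen 4: .....#..#..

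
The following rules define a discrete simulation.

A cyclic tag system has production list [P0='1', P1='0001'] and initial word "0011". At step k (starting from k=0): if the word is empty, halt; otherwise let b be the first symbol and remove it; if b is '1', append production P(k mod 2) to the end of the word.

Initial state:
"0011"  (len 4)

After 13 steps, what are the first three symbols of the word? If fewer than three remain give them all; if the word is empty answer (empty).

011

0) "0011"  (len 4)
1) "011"  (len 3)
2) "11"  (len 2)
3) "11"  (len 2)
4) "10001"  (len 5)
5) "00011"  (len 5)
6) "0011"  (len 4)
7) "011"  (len 3)
8) "11"  (len 2)
9) "11"  (len 2)
10) "10001"  (len 5)
11) "00011"  (len 5)
12) "0011"  (len 4)
13) "011"  (len 3)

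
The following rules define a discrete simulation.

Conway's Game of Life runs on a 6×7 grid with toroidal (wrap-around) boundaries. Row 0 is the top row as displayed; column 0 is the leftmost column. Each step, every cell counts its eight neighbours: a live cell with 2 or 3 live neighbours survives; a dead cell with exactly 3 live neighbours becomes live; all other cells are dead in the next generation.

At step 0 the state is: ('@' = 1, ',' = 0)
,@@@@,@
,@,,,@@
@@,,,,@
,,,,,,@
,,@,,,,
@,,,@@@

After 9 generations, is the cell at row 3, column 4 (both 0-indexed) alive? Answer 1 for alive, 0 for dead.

1

t=0: ,@@@@,@
,@,,,@@
@@,,,,@
,,,,,,@
,,@,,,,
@,,,@@@
t=1: ,@@@,,,
,,,@@,,
,@,,,,,
,@,,,,@
@,,,,,,
@,,,@,@
t=2: @@@,,@,
,@,@@,,
@,@,,,,
,@,,,,,
,@,,,@,
@,@@,,@
t=3: ,,,,,@,
,,,@@,@
@,@@,,,
@@@,,,,
,@,,,,@
,,,@@@,
t=4: ,,,,,,@
,,@@@@@
@,,,@,@
,,,@,,@
,@,@@@@
,,,,@@@
t=5: @,,,,,,
,,,@@,,
@,@,,,,
,,@@,,,
,,@@,,,
,,,@,,,
t=6: ,,,@@,,
,@,@,,,
,@@,@,,
,,,,,,,
,,,,@,,
,,@@,,,
t=7: ,,,,@,,
,@,,,,,
,@@@,,,
,,,@,,,
,,,@,,,
,,@,,,,
t=8: ,,,,,,,
,@,@,,,
,@,@,,,
,,,@@,,
,,@@,,,
,,,@,,,
t=9: ,,@,,,,
,,,,,,,
,,,@,,,
,,,,@,,
,,@,,,,
,,@@,,,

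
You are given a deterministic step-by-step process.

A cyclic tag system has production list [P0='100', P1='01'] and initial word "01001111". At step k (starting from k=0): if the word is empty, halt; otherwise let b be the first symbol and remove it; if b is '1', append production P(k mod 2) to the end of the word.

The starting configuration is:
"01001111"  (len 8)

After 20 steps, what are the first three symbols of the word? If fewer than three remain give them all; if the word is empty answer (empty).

gen 0: "01001111"  (len 8)
gen 1: "1001111"  (len 7)
gen 2: "00111101"  (len 8)
gen 3: "0111101"  (len 7)
gen 4: "111101"  (len 6)
gen 5: "11101100"  (len 8)
gen 6: "110110001"  (len 9)
gen 7: "10110001100"  (len 11)
gen 8: "011000110001"  (len 12)
gen 9: "11000110001"  (len 11)
gen 10: "100011000101"  (len 12)
gen 11: "00011000101100"  (len 14)
gen 12: "0011000101100"  (len 13)
gen 13: "011000101100"  (len 12)
gen 14: "11000101100"  (len 11)
gen 15: "1000101100100"  (len 13)
gen 16: "00010110010001"  (len 14)
gen 17: "0010110010001"  (len 13)
gen 18: "010110010001"  (len 12)
gen 19: "10110010001"  (len 11)
gen 20: "011001000101"  (len 12)

011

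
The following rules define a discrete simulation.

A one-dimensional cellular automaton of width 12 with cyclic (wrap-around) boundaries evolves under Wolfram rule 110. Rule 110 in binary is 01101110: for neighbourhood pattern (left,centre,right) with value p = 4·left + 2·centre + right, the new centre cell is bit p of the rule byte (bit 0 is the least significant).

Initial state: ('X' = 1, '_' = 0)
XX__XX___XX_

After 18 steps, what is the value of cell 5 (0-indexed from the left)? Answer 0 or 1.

step 0: XX__XX___XX_
step 1: XX_XXX__XXXX
step 2: _XXX_X_XX___
step 3: XX_XXXXXX___
step 4: XXXX____X__X
step 5: ___X___XX_XX
step 6: __XX__XXXXXX
step 7: _XXX_XX____X
step 8: XX_XXXX___XX
step 9: _XXX__X__XX_
step 10: XX_X_XX_XXX_
step 11: XXXXXXXXX_XX
step 12: ________XXX_
step 13: _______XX_X_
step 14: ______XXXXX_
step 15: _____XX___X_
step 16: ____XXX__XX_
step 17: ___XX_X_XXX_
step 18: __XXXXXXX_X_

1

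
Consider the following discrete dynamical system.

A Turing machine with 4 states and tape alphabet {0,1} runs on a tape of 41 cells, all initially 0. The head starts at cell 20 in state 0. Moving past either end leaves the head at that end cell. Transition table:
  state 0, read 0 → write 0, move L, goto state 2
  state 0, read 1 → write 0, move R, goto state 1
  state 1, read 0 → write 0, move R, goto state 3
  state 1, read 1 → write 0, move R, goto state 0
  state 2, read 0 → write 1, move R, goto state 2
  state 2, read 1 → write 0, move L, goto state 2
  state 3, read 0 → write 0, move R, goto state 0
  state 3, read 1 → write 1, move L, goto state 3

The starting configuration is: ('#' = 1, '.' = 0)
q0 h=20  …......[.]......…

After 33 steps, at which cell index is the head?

[0] q0 h=20  …......[.]......…
[1] q2 h=19  …......[.]......…
[2] q2 h=20  ….....#[.]......…
[3] q2 h=21  …....##[.]......…
[4] q2 h=22  …...###[.]......…
[5] q2 h=23  …..####[.]......…
[6] q2 h=24  ….#####[.]......…
[7] q2 h=25  …######[.]......…
[8] q2 h=26  …######[.]......…
[9] q2 h=27  …######[.]......…
[10] q2 h=28  …######[.]......…
[11] q2 h=29  …######[.]......…
[12] q2 h=30  …######[.]......…
[13] q2 h=31  …######[.]......…
[14] q2 h=32  …######[.]......…
[15] q2 h=33  …######[.]......…
[16] q2 h=34  …######[.]......|
[17] q2 h=35  …######[.].....|
[18] q2 h=36  …######[.]....|
[19] q2 h=37  …######[.]...|
[20] q2 h=38  …######[.]..|
[21] q2 h=39  …######[.].|
[22] q2 h=40  …######[.]|
[23] q2 h=40  …######[#]|
[24] q2 h=39  …######[#].|
[25] q2 h=38  …######[#]..|
[26] q2 h=37  …######[#]...|
[27] q2 h=36  …######[#]....|
[28] q2 h=35  …######[#].....|
[29] q2 h=34  …######[#]......|
[30] q2 h=33  …######[#]......…
[31] q2 h=32  …######[#]......…
[32] q2 h=31  …######[#]......…
[33] q2 h=30  …######[#]......…

30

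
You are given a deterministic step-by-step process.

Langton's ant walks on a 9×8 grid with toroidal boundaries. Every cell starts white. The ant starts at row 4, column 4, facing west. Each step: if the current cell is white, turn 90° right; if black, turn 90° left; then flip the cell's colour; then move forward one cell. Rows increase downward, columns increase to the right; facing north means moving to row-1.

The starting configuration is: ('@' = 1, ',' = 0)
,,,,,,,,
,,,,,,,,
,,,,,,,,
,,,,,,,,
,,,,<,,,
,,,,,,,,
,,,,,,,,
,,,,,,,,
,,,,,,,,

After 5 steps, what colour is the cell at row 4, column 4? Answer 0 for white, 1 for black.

gen 0: ,,,,,,,,
,,,,,,,,
,,,,,,,,
,,,,,,,,
,,,,<,,,
,,,,,,,,
,,,,,,,,
,,,,,,,,
,,,,,,,,
gen 1: ,,,,,,,,
,,,,,,,,
,,,,,,,,
,,,,^,,,
,,,,@,,,
,,,,,,,,
,,,,,,,,
,,,,,,,,
,,,,,,,,
gen 2: ,,,,,,,,
,,,,,,,,
,,,,,,,,
,,,,@>,,
,,,,@,,,
,,,,,,,,
,,,,,,,,
,,,,,,,,
,,,,,,,,
gen 3: ,,,,,,,,
,,,,,,,,
,,,,,,,,
,,,,@@,,
,,,,@v,,
,,,,,,,,
,,,,,,,,
,,,,,,,,
,,,,,,,,
gen 4: ,,,,,,,,
,,,,,,,,
,,,,,,,,
,,,,@@,,
,,,,<@,,
,,,,,,,,
,,,,,,,,
,,,,,,,,
,,,,,,,,
gen 5: ,,,,,,,,
,,,,,,,,
,,,,,,,,
,,,,@@,,
,,,,,@,,
,,,,v,,,
,,,,,,,,
,,,,,,,,
,,,,,,,,

0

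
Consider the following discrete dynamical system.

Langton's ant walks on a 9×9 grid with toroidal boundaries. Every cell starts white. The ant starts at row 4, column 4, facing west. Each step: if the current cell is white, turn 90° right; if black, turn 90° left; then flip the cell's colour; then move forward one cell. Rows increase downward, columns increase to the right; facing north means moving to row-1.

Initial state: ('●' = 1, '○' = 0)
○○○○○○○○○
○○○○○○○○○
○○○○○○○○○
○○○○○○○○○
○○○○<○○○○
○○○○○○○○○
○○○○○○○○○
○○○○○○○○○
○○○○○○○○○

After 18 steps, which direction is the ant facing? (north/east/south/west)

east

0) ○○○○○○○○○
○○○○○○○○○
○○○○○○○○○
○○○○○○○○○
○○○○<○○○○
○○○○○○○○○
○○○○○○○○○
○○○○○○○○○
○○○○○○○○○
1) ○○○○○○○○○
○○○○○○○○○
○○○○○○○○○
○○○○^○○○○
○○○○●○○○○
○○○○○○○○○
○○○○○○○○○
○○○○○○○○○
○○○○○○○○○
2) ○○○○○○○○○
○○○○○○○○○
○○○○○○○○○
○○○○●>○○○
○○○○●○○○○
○○○○○○○○○
○○○○○○○○○
○○○○○○○○○
○○○○○○○○○
3) ○○○○○○○○○
○○○○○○○○○
○○○○○○○○○
○○○○●●○○○
○○○○●v○○○
○○○○○○○○○
○○○○○○○○○
○○○○○○○○○
○○○○○○○○○
4) ○○○○○○○○○
○○○○○○○○○
○○○○○○○○○
○○○○●●○○○
○○○○<●○○○
○○○○○○○○○
○○○○○○○○○
○○○○○○○○○
○○○○○○○○○
5) ○○○○○○○○○
○○○○○○○○○
○○○○○○○○○
○○○○●●○○○
○○○○○●○○○
○○○○v○○○○
○○○○○○○○○
○○○○○○○○○
○○○○○○○○○
6) ○○○○○○○○○
○○○○○○○○○
○○○○○○○○○
○○○○●●○○○
○○○○○●○○○
○○○<●○○○○
○○○○○○○○○
○○○○○○○○○
○○○○○○○○○
7) ○○○○○○○○○
○○○○○○○○○
○○○○○○○○○
○○○○●●○○○
○○○^○●○○○
○○○●●○○○○
○○○○○○○○○
○○○○○○○○○
○○○○○○○○○
8) ○○○○○○○○○
○○○○○○○○○
○○○○○○○○○
○○○○●●○○○
○○○●>●○○○
○○○●●○○○○
○○○○○○○○○
○○○○○○○○○
○○○○○○○○○
9) ○○○○○○○○○
○○○○○○○○○
○○○○○○○○○
○○○○●●○○○
○○○●●●○○○
○○○●v○○○○
○○○○○○○○○
○○○○○○○○○
○○○○○○○○○
10) ○○○○○○○○○
○○○○○○○○○
○○○○○○○○○
○○○○●●○○○
○○○●●●○○○
○○○●○>○○○
○○○○○○○○○
○○○○○○○○○
○○○○○○○○○
11) ○○○○○○○○○
○○○○○○○○○
○○○○○○○○○
○○○○●●○○○
○○○●●●○○○
○○○●○●○○○
○○○○○v○○○
○○○○○○○○○
○○○○○○○○○
12) ○○○○○○○○○
○○○○○○○○○
○○○○○○○○○
○○○○●●○○○
○○○●●●○○○
○○○●○●○○○
○○○○<●○○○
○○○○○○○○○
○○○○○○○○○
13) ○○○○○○○○○
○○○○○○○○○
○○○○○○○○○
○○○○●●○○○
○○○●●●○○○
○○○●^●○○○
○○○○●●○○○
○○○○○○○○○
○○○○○○○○○
14) ○○○○○○○○○
○○○○○○○○○
○○○○○○○○○
○○○○●●○○○
○○○●●●○○○
○○○●●>○○○
○○○○●●○○○
○○○○○○○○○
○○○○○○○○○
15) ○○○○○○○○○
○○○○○○○○○
○○○○○○○○○
○○○○●●○○○
○○○●●^○○○
○○○●●○○○○
○○○○●●○○○
○○○○○○○○○
○○○○○○○○○
16) ○○○○○○○○○
○○○○○○○○○
○○○○○○○○○
○○○○●●○○○
○○○●<○○○○
○○○●●○○○○
○○○○●●○○○
○○○○○○○○○
○○○○○○○○○
17) ○○○○○○○○○
○○○○○○○○○
○○○○○○○○○
○○○○●●○○○
○○○●○○○○○
○○○●v○○○○
○○○○●●○○○
○○○○○○○○○
○○○○○○○○○
18) ○○○○○○○○○
○○○○○○○○○
○○○○○○○○○
○○○○●●○○○
○○○●○○○○○
○○○●○>○○○
○○○○●●○○○
○○○○○○○○○
○○○○○○○○○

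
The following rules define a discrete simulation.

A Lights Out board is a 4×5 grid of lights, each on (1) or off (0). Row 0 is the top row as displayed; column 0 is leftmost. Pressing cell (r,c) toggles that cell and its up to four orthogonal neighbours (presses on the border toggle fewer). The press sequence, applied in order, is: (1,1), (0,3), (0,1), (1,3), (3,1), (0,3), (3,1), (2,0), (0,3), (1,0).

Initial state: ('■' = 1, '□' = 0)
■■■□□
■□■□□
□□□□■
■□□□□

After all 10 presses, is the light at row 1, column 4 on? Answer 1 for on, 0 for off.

step 0: ■■■□□
■□■□□
□□□□■
■□□□□
step 1: ■□■□□
□■□□□
□■□□■
■□□□□
step 2: ■□□■■
□■□■□
□■□□■
■□□□□
step 3: □■■■■
□□□■□
□■□□■
■□□□□
step 4: □■■□■
□□■□■
□■□■■
■□□□□
step 5: □■■□■
□□■□■
□□□■■
□■■□□
step 6: □■□■□
□□■■■
□□□■■
□■■□□
step 7: □■□■□
□□■■■
□■□■■
■□□□□
step 8: □■□■□
■□■■■
■□□■■
□□□□□
step 9: □■■□■
■□■□■
■□□■■
□□□□□
step 10: ■■■□■
□■■□■
□□□■■
□□□□□

1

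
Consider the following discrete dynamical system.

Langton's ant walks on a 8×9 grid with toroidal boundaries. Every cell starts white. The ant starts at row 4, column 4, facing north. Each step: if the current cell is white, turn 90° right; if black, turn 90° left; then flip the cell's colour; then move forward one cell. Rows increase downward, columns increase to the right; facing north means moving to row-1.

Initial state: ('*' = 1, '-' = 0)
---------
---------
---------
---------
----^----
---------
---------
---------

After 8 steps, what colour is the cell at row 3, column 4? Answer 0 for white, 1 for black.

t=0: ---------
---------
---------
---------
----^----
---------
---------
---------
t=1: ---------
---------
---------
---------
----*>---
---------
---------
---------
t=2: ---------
---------
---------
---------
----**---
-----v---
---------
---------
t=3: ---------
---------
---------
---------
----**---
----<*---
---------
---------
t=4: ---------
---------
---------
---------
----^*---
----**---
---------
---------
t=5: ---------
---------
---------
---------
---<-*---
----**---
---------
---------
t=6: ---------
---------
---------
---^-----
---*-*---
----**---
---------
---------
t=7: ---------
---------
---------
---*>----
---*-*---
----**---
---------
---------
t=8: ---------
---------
---------
---**----
---*v*---
----**---
---------
---------

1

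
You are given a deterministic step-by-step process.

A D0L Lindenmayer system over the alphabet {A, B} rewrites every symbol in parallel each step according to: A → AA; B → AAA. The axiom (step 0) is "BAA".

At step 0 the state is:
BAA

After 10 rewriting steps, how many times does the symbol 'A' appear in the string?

3584

t=0: BAA
t=1: AAAAAAA
t=2: AAAAAAAAAAAAAA
t=3: AAAAAAAAAAAAAAAAAAAAAAAAAAAA
t=4: AAAAAAAAAAAAAAAAAAAAAAAAAAAAAAAAAAAAAAAAAAAAAAAAAAAAAAAA
t=5: AAAAAAAAAAAAAAAAAAAAAAAAAAAAAAAAAAAAAAAAAAAAAAAAAAAAAAAAAAAAAAAAAAAAAAAAAAAAAAAAAAAAAAAAAAAAAAAAAAAAAAAAAAAAAAAA
t=6: AAAAAAAAAAAAAAAAAAAAAAAAAAAAAAAAAAAAAAAAAAAAAAAAAAAAAAAAAA…AAAAAAAAAAAAAAAAAAAAAAAAAAAAAAAAAAAAAAAAAAAAAAAAAAAAAAAAAA  (len 224)
t=7: AAAAAAAAAAAAAAAAAAAAAAAAAAAAAAAAAAAAAAAAAAAAAAAAAAAAAAAAAA…AAAAAAAAAAAAAAAAAAAAAAAAAAAAAAAAAAAAAAAAAAAAAAAAAAAAAAAAAA  (len 448)
t=8: AAAAAAAAAAAAAAAAAAAAAAAAAAAAAAAAAAAAAAAAAAAAAAAAAAAAAAAAAA…AAAAAAAAAAAAAAAAAAAAAAAAAAAAAAAAAAAAAAAAAAAAAAAAAAAAAAAAAA  (len 896)
t=9: AAAAAAAAAAAAAAAAAAAAAAAAAAAAAAAAAAAAAAAAAAAAAAAAAAAAAAAAAA…AAAAAAAAAAAAAAAAAAAAAAAAAAAAAAAAAAAAAAAAAAAAAAAAAAAAAAAAAA  (len 1792)
t=10: AAAAAAAAAAAAAAAAAAAAAAAAAAAAAAAAAAAAAAAAAAAAAAAAAAAAAAAAAA…AAAAAAAAAAAAAAAAAAAAAAAAAAAAAAAAAAAAAAAAAAAAAAAAAAAAAAAAAA  (len 3584)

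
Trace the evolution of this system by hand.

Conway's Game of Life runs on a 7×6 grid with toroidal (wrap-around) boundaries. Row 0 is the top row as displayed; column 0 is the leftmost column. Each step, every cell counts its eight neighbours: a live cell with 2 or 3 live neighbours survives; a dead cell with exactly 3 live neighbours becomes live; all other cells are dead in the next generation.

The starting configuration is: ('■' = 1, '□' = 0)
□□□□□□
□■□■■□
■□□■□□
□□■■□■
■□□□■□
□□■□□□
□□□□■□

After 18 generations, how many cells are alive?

k=0  □□□□□□
□■□■■□
■□□■□□
□□■■□■
■□□□■□
□□■□□□
□□□□■□
k=1  □□□■■□
□□■■■□
■■□□□■
■■■■□■
□■■□■■
□□□■□■
□□□□□□
k=2  □□■□■□
■■■□□□
□□□□□□
□□□■□□
□□□□□□
■□■■□■
□□□■□□
k=3  □□■□□□
□■■■□□
□■■□□□
□□□□□□
□□■■■□
□□■■■□
□■□□□■
k=4  ■□□■□□
□□□■□□
□■□■□□
□■□□□□
□□■□■□
□■□□□■
□■□□■□
k=5  □□■■■□
□□□■■□
□□□□□□
□■□■□□
■■■□□□
■■■■■■
□■■□■■
k=6  □■□□□□
□□■□■□
□□■■■□
■■□□□□
□□□□□□
□□□□□□
□□□□□□
k=7  □□□□□□
□■■□■□
□□■□■■
□■■■□□
□□□□□□
□□□□□□
□□□□□□
k=8  □□□□□□
□■■□■■
■□□□■■
□■■■■□
□□■□□□
□□□□□□
□□□□□□
k=9  □□□□□□
□■□■■□
□□□□□□
■■■□■□
□■■□□□
□□□□□□
□□□□□□
k=10  □□□□□□
□□□□□□
■□□□■■
■□■■□□
■□■■□□
□□□□□□
□□□□□□
k=11  □□□□□□
□□□□□■
■■□■■■
■□■□□□
□□■■□□
□□□□□□
□□□□□□
k=12  □□□□□□
□□□□□■
□■■■■□
■□□□□□
□■■■□□
□□□□□□
□□□□□□
k=13  □□□□□□
□□■■■□
■■■■■■
■□□□■□
□■■□□□
□□■□□□
□□□□□□
k=14  □□□■□□
■□□□□□
■□□□□□
□□□□■□
□■■■□□
□■■□□□
□□□□□□
k=15  □□□□□□
□□□□□□
□□□□□■
□■■■□□
□■□■□□
□■□■□□
□□■□□□
k=16  □□□□□□
□□□□□□
□□■□□□
■■□■■□
■■□■■□
□■□■□□
□□■□□□
k=17  □□□□□□
□□□□□□
□■■■□□
■□□□■□
□□□□□□
■■□■■□
□□■□□□
k=18  □□□□□□
□□■□□□
□■■■□□
□■■■□□
■■□■■□
□■■■□□
□■■■□□

17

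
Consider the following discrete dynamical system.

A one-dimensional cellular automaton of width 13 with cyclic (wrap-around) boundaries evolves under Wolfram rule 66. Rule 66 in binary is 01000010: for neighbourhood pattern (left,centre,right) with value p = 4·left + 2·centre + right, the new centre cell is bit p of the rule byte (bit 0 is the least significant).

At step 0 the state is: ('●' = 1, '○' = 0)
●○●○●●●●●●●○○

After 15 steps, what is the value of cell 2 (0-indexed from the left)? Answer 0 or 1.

step 0: ●○●○●●●●●●●○○
step 1: ○○○○○○○○○○●○●
step 2: ○○○○○○○○○●○○○
step 3: ○○○○○○○○●○○○○
step 4: ○○○○○○○●○○○○○
step 5: ○○○○○○●○○○○○○
step 6: ○○○○○●○○○○○○○
step 7: ○○○○●○○○○○○○○
step 8: ○○○●○○○○○○○○○
step 9: ○○●○○○○○○○○○○
step 10: ○●○○○○○○○○○○○
step 11: ●○○○○○○○○○○○○
step 12: ○○○○○○○○○○○○●
step 13: ○○○○○○○○○○○●○
step 14: ○○○○○○○○○○●○○
step 15: ○○○○○○○○○●○○○

0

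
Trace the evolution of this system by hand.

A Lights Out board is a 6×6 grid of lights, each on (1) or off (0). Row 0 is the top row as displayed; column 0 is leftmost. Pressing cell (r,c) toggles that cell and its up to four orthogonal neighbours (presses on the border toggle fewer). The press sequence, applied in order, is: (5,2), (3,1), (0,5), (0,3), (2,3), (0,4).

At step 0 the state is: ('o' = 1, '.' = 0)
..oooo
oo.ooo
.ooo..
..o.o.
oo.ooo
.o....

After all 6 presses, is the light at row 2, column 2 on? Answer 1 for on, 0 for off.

gen 0: ..oooo
oo.ooo
.ooo..
..o.o.
oo.ooo
.o....
gen 1: ..oooo
oo.ooo
.ooo..
..o.o.
oooooo
..oo..
gen 2: ..oooo
oo.ooo
..oo..
oo..o.
o.oooo
..oo..
gen 3: ..oo..
oo.oo.
..oo..
oo..o.
o.oooo
..oo..
gen 4: ....o.
oo..o.
..oo..
oo..o.
o.oooo
..oo..
gen 5: ....o.
oo.oo.
....o.
oo.oo.
o.oooo
..oo..
gen 6: ...o.o
oo.o..
....o.
oo.oo.
o.oooo
..oo..

0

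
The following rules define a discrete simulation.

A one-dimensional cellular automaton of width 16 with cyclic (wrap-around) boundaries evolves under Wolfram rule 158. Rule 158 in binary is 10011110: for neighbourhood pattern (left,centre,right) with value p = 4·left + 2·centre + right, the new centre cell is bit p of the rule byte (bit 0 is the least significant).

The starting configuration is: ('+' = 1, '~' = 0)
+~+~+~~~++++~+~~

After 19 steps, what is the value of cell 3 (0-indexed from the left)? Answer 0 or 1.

0

k=0  +~+~+~~~++++~+~~
k=1  +~+~++~++++~~+++
k=2  ~~+~+~~+++~+++++
k=3  +++~+++++~~++++~
k=4  ++~~++++~+++++~~
k=5  +~+++++~~++++~++
k=6  ~~++++~+++++~~++
k=7  +++++~~++++~+++~
k=8  ++++~+++++~~++~~
k=9  +++~~++++~+++~++
k=10  ++~+++++~~++~~++
k=11  +~~++++~+++~++++
k=12  ~+++++~~++~~++++
k=13  ~++++~+++~+++++~
k=14  ++++~~++~~++++~+
k=15  +++~+++~+++++~~+
k=16  ++~~++~~++++~+++
k=17  +~+++~+++++~~+++
k=18  ~~++~~++++~+++++
k=19  +++~+++++~~++++~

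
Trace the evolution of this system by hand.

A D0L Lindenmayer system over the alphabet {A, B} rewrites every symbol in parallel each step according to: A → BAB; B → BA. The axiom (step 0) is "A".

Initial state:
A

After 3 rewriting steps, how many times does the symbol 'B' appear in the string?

10

[0] A
[1] BAB
[2] BABABBA
[3] BABABBABABBABABAB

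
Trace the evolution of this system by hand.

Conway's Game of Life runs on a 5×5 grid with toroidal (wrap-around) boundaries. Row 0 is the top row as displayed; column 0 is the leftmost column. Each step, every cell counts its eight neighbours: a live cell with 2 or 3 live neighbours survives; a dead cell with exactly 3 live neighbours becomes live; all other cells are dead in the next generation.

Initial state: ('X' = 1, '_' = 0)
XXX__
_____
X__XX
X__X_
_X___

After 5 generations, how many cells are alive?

t=0: XXX__
_____
X__XX
X__X_
_X___
t=1: XXX__
__XX_
X__X_
XXXX_
____X
t=2: XXX_X
X__X_
X____
XXXX_
____X
t=3: _XX__
__XX_
X__X_
XXXX_
_____
t=4: _XXX_
___XX
X____
XXXX_
X__X_
t=5: XX___
XX_XX
X____
X_XX_
X____

11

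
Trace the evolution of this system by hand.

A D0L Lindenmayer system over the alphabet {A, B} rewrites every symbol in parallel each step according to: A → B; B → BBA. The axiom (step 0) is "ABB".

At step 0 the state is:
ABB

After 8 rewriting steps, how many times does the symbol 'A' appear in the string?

985

[0] ABB
[1] BBBABBA
[2] BBABBABBABBBABBAB
[3] BBABBABBBABBABBBABBABBBABBABBABBBABBABBBA
[4] BBABBABBBABBABBBABBABBABBBABBABBBABBABBABBBABBABBBABBABBABBBABBABBBABBABBBABBABBABBBABBABBBABBABBAB
[5] BBABBABBBABBABBBABBABBABBBABBABBBABBABBABBBABBABBBABBABBBA…BBABBABBBABBABBBABBABBABBBABBABBBABBABBABBBABBABBBABBABBBA  (len 239)
[6] BBABBABBBABBABBBABBABBABBBABBABBBABBABBABBBABBABBBABBABBBA…BBABBABBBABBABBBABBABBABBBABBABBBABBABBABBBABBABBBABBABBAB  (len 577)
[7] BBABBABBBABBABBBABBABBABBBABBABBBABBABBABBBABBABBBABBABBBA…BBABBABBBABBABBBABBABBABBBABBABBBABBABBABBBABBABBBABBABBBA  (len 1393)
[8] BBABBABBBABBABBBABBABBABBBABBABBBABBABBABBBABBABBBABBABBBA…BBABBABBBABBABBBABBABBABBBABBABBBABBABBABBBABBABBBABBABBAB  (len 3363)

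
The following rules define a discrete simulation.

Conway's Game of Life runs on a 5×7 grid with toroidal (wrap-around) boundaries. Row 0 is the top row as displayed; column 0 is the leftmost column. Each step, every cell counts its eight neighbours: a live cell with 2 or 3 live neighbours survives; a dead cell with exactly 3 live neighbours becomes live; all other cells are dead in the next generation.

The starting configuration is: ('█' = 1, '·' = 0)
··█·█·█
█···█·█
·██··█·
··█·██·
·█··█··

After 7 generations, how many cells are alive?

0) ··█·█·█
█···█·█
·██··█·
··█·██·
·█··█··
1) ·█··█·█
█·█·█·█
███····
··█·██·
·██·█··
2) ····█·█
··█···█
█·█·█··
█···██·
███·█··
3) ··█···█
██····█
█···█··
█·█·██·
██··█··
4) ··█··██
·█···██
···██··
█···██·
█·█·█··
5) ··███··
█·██··█
█··█···
·█···██
█···█··
6) █·█·███
█·····█
···███·
·█··███
███·█·█
7) ··█·█··
██·····
···█···
·█·····
··█····

7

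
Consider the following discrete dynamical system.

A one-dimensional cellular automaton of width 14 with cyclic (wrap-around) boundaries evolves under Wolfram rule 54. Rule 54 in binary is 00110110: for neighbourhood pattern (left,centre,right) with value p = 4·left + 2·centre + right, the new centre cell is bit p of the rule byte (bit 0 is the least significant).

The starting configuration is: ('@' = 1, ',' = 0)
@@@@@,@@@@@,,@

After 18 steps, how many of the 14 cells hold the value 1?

k=0  @@@@@,@@@@@,,@
k=1  ,,,,,@,,,,,@@,
k=2  ,,,,@@@,,,@,,@
k=3  @,,@,,,@,@@@@@
k=4  ,@@@@,@@@,,,,,
k=5  @,,,,@,,,@,,,,
k=6  @@,,@@@,@@@,,@
k=7  ,,@@,,,@,,,@@,
k=8  ,@,,@,@@@,@,,@
k=9  @@@@@@,,,@@@@@
k=10  ,,,,,,@,@,,,,,
k=11  ,,,,,@@@@@,,,,
k=12  ,,,,@,,,,,@,,,
k=13  ,,,@@@,,,@@@,,
k=14  ,,@,,,@,@,,,@,
k=15  ,@@@,@@@@@,@@@
k=16  @,,,@,,,,,@,,,
k=17  @@,@@@,,,@@@,@
k=18  ,,@,,,@,@,,,@,

4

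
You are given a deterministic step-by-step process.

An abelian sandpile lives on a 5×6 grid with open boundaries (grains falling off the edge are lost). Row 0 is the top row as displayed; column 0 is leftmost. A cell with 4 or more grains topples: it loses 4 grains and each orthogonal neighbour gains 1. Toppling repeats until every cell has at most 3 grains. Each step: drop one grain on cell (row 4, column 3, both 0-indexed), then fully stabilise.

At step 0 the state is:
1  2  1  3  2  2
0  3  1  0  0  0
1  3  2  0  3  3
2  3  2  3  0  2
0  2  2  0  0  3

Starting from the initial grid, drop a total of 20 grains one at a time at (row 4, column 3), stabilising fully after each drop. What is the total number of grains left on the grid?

54

t=0: 1  2  1  3  2  2
0  3  1  0  0  0
1  3  2  0  3  3
2  3  2  3  0  2
0  2  2  0  0  3
t=1: 1  2  1  3  2  2
0  3  1  0  0  0
1  3  2  0  3  3
2  3  2  3  0  2
0  2  2  1  0  3
t=2: 1  2  1  3  2  2
0  3  1  0  0  0
1  3  2  0  3  3
2  3  2  3  0  2
0  2  2  2  0  3
t=3: 1  2  1  3  2  2
0  3  1  0  0  0
1  3  2  0  3  3
2  3  2  3  0  2
0  2  2  3  0  3
t=4: 1  2  1  3  2  2
0  3  1  0  0  0
1  3  2  1  3  3
2  3  3  0  1  2
0  2  3  1  1  3
t=5: 1  2  1  3  2  2
0  3  1  0  0  0
1  3  2  1  3  3
2  3  3  0  1  2
0  2  3  2  1  3
t=6: 1  2  1  3  2  2
0  3  1  0  0  0
1  3  2  1  3  3
2  3  3  0  1  2
0  2  3  3  1  3
t=7: 1  3  1  3  2  2
1  0  3  0  0  0
2  2  0  2  3  3
3  2  2  2  1  2
1  0  2  1  2  3
t=8: 1  3  1  3  2  2
1  0  3  0  0  0
2  2  0  2  3  3
3  2  2  2  1  2
1  0  2  2  2  3
t=9: 1  3  1  3  2  2
1  0  3  0  0  0
2  2  0  2  3  3
3  2  2  2  1  2
1  0  2  3  2  3
t=10: 1  3  1  3  2  2
1  0  3  0  0  0
2  2  0  2  3  3
3  2  2  3  1  2
1  0  3  0  3  3
t=11: 1  3  1  3  2  2
1  0  3  0  0  0
2  2  0  2  3  3
3  2  2  3  1  2
1  0  3  1  3  3
t=12: 1  3  1  3  2  2
1  0  3  0  0  0
2  2  0  2  3  3
3  2  2  3  1  2
1  0  3  2  3  3
t=13: 1  3  1  3  2  2
1  0  3  0  0  0
2  2  0  2  3  3
3  2  2  3  1  2
1  0  3  3  3  3
t=14: 1  3  1  3  2  2
1  0  3  0  0  0
2  2  1  3  3  3
3  3  0  1  3  3
1  1  1  3  1  0
t=15: 1  3  1  3  2  2
1  0  3  0  0  0
2  2  1  3  3  3
3  3  0  2  3  3
1  1  2  0  2  0
t=16: 1  3  1  3  2  2
1  0  3  0  0  0
2  2  1  3  3  3
3  3  0  2  3  3
1  1  2  1  2  0
t=17: 1  3  1  3  2  2
1  0  3  0  0  0
2  2  1  3  3  3
3  3  0  2  3  3
1  1  2  2  2  0
t=18: 1  3  1  3  2  2
1  0  3  0  0  0
2  2  1  3  3  3
3  3  0  2  3  3
1  1  2  3  2  0
t=19: 1  3  1  3  2  2
1  0  3  0  0  0
2  2  1  3  3  3
3  3  0  3  3  3
1  1  3  0  3  0
t=20: 1  3  1  3  2  2
1  0  3  0  0  0
2  2  1  3  3  3
3  3  0  3  3  3
1  1  3  1  3  0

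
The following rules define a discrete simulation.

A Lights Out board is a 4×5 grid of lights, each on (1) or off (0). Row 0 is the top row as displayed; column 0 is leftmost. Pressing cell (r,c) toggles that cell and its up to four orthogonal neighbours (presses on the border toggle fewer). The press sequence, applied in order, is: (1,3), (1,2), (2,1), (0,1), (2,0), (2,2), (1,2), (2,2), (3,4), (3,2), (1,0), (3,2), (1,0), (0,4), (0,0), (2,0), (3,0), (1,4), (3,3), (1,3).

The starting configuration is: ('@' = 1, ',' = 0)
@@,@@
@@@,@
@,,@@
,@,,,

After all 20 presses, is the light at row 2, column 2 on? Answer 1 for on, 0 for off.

1

k=0  @@,@@
@@@,@
@,,@@
,@,,,
k=1  @@,,@
@@,@,
@,,,@
,@,,,
k=2  @@@,@
@,@,,
@,@,@
,@,,,
k=3  @@@,@
@@@,,
,@,,@
,,,,,
k=4  ,,,,@
@,@,,
,@,,@
,,,,,
k=5  ,,,,@
,,@,,
@,,,@
@,,,,
k=6  ,,,,@
,,,,,
@@@@@
@,@,,
k=7  ,,@,@
,@@@,
@@,@@
@,@,,
k=8  ,,@,@
,@,@,
@,@,@
@,,,,
k=9  ,,@,@
,@,@,
@,@,,
@,,@@
k=10  ,,@,@
,@,@,
@,,,,
@@@,@
k=11  @,@,@
@,,@,
,,,,,
@@@,@
k=12  @,@,@
@,,@,
,,@,,
@,,@@
k=13  ,,@,@
,@,@,
@,@,,
@,,@@
k=14  ,,@@,
,@,@@
@,@,,
@,,@@
k=15  @@@@,
@@,@@
@,@,,
@,,@@
k=16  @@@@,
,@,@@
,@@,,
,,,@@
k=17  @@@@,
,@,@@
@@@,,
@@,@@
k=18  @@@@@
,@,,,
@@@,@
@@,@@
k=19  @@@@@
,@,,,
@@@@@
@@@,,
k=20  @@@,@
,@@@@
@@@,@
@@@,,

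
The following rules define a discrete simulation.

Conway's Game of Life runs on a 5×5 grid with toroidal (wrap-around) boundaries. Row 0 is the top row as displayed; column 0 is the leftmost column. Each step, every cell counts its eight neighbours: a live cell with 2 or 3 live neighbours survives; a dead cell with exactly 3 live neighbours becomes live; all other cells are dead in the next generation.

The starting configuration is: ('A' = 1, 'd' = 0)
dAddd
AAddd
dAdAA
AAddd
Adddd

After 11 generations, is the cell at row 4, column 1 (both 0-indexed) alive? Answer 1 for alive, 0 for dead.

1

[0] dAddd
AAddd
dAdAA
AAddd
Adddd
[1] dAddd
dAddA
ddddA
dAAdd
Adddd
[2] dAddd
ddddd
dAAAd
AAddd
AdAdd
[3] dAddd
dAddd
AAAdd
AddAA
AdAdd
[4] AAAdd
ddddd
ddAAd
dddAd
AdAAd
[5] AdAAA
dddAd
ddAAd
dAddd
AddAd
[6] AAAdd
dAddd
ddAAd
dAdAA
AddAd
[7] AdAdA
AddAd
AAdAA
AAddd
dddAd
[8] AAAdd
ddddd
dddAd
dAdAd
ddAAd
[9] dAAAd
dAAdd
ddAdd
dddAA
AddAA
[10] ddddd
ddddd
dAAdd
AdAdd
AAddd
[11] ddddd
ddddd
dAAdd
AdAdd
AAddd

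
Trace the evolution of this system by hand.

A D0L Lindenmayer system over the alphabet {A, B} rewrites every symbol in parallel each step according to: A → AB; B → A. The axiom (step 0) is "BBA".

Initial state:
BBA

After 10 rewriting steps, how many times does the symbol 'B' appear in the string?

t=0: BBA
t=1: AAAB
t=2: ABABABA
t=3: ABAABAABAAB
t=4: ABAABABAABABAABABA
t=5: ABAABABAABAABABAABAABABAABAAB
t=6: ABAABABAABAABABAABABAABAABABAABABAABAABABAABABA
t=7: ABAABABAABAABABAABABAABAABABAABAABABAABABAABAABABAABAABABAABABAABAABABAABAAB
t=8: ABAABABAABAABABAABABAABAABABAABAABABAABABAABAABABAABABAABA…AABABAABABAABAABABAABABAABAABABAABAABABAABABAABAABABAABABA  (len 123)
t=9: ABAABABAABAABABAABABAABAABABAABAABABAABABAABAABABAABABAABA…AABABAABABAABAABABAABABAABAABABAABAABABAABABAABAABABAABAAB  (len 199)
t=10: ABAABABAABAABABAABABAABAABABAABAABABAABABAABAABABAABABAABA…AABABAABABAABAABABAABABAABAABABAABAABABAABABAABAABABAABABA  (len 322)

123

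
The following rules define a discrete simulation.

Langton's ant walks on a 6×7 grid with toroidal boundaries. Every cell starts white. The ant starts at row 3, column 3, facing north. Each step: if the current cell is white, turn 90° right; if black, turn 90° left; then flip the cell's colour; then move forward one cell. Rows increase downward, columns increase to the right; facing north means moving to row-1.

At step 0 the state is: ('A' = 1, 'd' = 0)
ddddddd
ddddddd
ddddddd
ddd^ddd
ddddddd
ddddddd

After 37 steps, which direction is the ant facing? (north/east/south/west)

west

t=0: ddddddd
ddddddd
ddddddd
ddd^ddd
ddddddd
ddddddd
t=1: ddddddd
ddddddd
ddddddd
dddA>dd
ddddddd
ddddddd
t=2: ddddddd
ddddddd
ddddddd
dddAAdd
ddddvdd
ddddddd
t=3: ddddddd
ddddddd
ddddddd
dddAAdd
ddd<Add
ddddddd
t=4: ddddddd
ddddddd
ddddddd
ddd^Add
dddAAdd
ddddddd
t=5: ddddddd
ddddddd
ddddddd
dd<dAdd
dddAAdd
ddddddd
t=6: ddddddd
ddddddd
dd^dddd
ddAdAdd
dddAAdd
ddddddd
t=7: ddddddd
ddddddd
ddA>ddd
ddAdAdd
dddAAdd
ddddddd
t=8: ddddddd
ddddddd
ddAAddd
ddAvAdd
dddAAdd
ddddddd
t=9: ddddddd
ddddddd
ddAAddd
dd<AAdd
dddAAdd
ddddddd
t=10: ddddddd
ddddddd
ddAAddd
dddAAdd
ddvAAdd
ddddddd
t=11: ddddddd
ddddddd
ddAAddd
dddAAdd
d<AAAdd
ddddddd
t=12: ddddddd
ddddddd
ddAAddd
d^dAAdd
dAAAAdd
ddddddd
t=13: ddddddd
ddddddd
ddAAddd
dA>AAdd
dAAAAdd
ddddddd
t=14: ddddddd
ddddddd
ddAAddd
dAAAAdd
dAvAAdd
ddddddd
t=15: ddddddd
ddddddd
ddAAddd
dAAAAdd
dAd>Add
ddddddd
t=16: ddddddd
ddddddd
ddAAddd
dAA^Add
dAddAdd
ddddddd
t=17: ddddddd
ddddddd
ddAAddd
dA<dAdd
dAddAdd
ddddddd
t=18: ddddddd
ddddddd
ddAAddd
dAddAdd
dAvdAdd
ddddddd
t=19: ddddddd
ddddddd
ddAAddd
dAddAdd
d<AdAdd
ddddddd
t=20: ddddddd
ddddddd
ddAAddd
dAddAdd
ddAdAdd
dvddddd
t=21: ddddddd
ddddddd
ddAAddd
dAddAdd
ddAdAdd
<Addddd
t=22: ddddddd
ddddddd
ddAAddd
dAddAdd
^dAdAdd
AAddddd
t=23: ddddddd
ddddddd
ddAAddd
dAddAdd
A>AdAdd
AAddddd
t=24: ddddddd
ddddddd
ddAAddd
dAddAdd
AAAdAdd
Avddddd
t=25: ddddddd
ddddddd
ddAAddd
dAddAdd
AAAdAdd
Ad>dddd
t=26: ddvdddd
ddddddd
ddAAddd
dAddAdd
AAAdAdd
AdAdddd
t=27: d<Adddd
ddddddd
ddAAddd
dAddAdd
AAAdAdd
AdAdddd
t=28: dAAdddd
ddddddd
ddAAddd
dAddAdd
AAAdAdd
A^Adddd
t=29: dAAdddd
ddddddd
ddAAddd
dAddAdd
AAAdAdd
AA>dddd
t=30: dAAdddd
ddddddd
ddAAddd
dAddAdd
AA^dAdd
AAddddd
t=31: dAAdddd
ddddddd
ddAAddd
dAddAdd
A<ddAdd
AAddddd
t=32: dAAdddd
ddddddd
ddAAddd
dAddAdd
AdddAdd
Avddddd
t=33: dAAdddd
ddddddd
ddAAddd
dAddAdd
AdddAdd
Ad>dddd
t=34: dAvdddd
ddddddd
ddAAddd
dAddAdd
AdddAdd
AdAdddd
t=35: dAd>ddd
ddddddd
ddAAddd
dAddAdd
AdddAdd
AdAdddd
t=36: dAdAddd
dddvddd
ddAAddd
dAddAdd
AdddAdd
AdAdddd
t=37: dAdAddd
dd<Addd
ddAAddd
dAddAdd
AdddAdd
AdAdddd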